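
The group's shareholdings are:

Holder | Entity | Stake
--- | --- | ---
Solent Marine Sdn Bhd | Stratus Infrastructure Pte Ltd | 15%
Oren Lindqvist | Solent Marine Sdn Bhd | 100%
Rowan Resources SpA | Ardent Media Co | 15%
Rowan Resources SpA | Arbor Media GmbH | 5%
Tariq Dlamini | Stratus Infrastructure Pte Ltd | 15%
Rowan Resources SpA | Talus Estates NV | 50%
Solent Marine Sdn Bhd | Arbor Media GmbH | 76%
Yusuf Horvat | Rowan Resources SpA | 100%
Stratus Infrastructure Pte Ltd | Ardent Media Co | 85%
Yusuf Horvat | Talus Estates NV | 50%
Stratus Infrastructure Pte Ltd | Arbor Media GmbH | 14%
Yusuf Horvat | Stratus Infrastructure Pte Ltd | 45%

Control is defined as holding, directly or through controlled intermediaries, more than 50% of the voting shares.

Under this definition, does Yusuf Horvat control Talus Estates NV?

Yusuf holds 100% of Rowan, so Yusuf controls Rowan.
Yusuf and Rowan together hold 50% + 50% = 100% of Talus, so Yusuf controls Talus.

Yes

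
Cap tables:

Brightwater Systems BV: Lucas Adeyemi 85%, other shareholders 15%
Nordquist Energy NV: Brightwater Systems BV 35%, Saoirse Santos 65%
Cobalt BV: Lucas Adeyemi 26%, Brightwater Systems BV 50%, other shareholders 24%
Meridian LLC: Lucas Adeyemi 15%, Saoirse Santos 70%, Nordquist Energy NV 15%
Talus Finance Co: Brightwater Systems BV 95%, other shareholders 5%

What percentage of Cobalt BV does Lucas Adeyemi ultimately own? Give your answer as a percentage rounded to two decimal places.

68.50%

Lucas reaches Cobalt along 2 paths.
Direct stake: 26% = 26%.
Via Brightwater: 85% × 50% = 42.5%.
Total: 26% + 42.5% = 68.5%.
Rounded: 68.50%.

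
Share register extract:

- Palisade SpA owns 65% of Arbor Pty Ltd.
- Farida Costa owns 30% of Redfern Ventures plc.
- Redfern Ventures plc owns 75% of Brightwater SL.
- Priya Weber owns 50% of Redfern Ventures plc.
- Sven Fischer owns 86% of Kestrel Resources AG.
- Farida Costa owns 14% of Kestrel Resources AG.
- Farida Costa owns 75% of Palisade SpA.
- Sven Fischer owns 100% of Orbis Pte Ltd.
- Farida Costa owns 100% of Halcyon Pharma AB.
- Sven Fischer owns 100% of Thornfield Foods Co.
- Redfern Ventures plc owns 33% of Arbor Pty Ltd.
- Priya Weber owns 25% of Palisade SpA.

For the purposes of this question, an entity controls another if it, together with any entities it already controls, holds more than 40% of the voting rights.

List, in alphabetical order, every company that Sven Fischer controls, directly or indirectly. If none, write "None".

Kestrel Resources AG, Orbis Pte Ltd, Thornfield Foods Co

Sven holds 100% of Thornfield, so Sven controls Thornfield.
Sven holds 86% of Kestrel, so Sven controls Kestrel.
Sven holds 100% of Orbis, so Sven controls Orbis.
No other company's threshold is met.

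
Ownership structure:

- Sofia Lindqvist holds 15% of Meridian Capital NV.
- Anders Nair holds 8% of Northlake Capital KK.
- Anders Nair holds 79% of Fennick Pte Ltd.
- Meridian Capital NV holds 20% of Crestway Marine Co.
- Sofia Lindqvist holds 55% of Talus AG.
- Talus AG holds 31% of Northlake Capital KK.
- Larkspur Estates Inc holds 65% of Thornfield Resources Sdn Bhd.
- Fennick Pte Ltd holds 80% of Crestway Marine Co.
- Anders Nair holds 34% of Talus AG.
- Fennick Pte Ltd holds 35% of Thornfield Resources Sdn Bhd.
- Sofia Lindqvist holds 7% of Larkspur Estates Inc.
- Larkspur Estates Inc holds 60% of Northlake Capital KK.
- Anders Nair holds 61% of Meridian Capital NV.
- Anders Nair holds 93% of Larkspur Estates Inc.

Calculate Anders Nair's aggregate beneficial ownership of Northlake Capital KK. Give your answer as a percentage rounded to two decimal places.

74.34%

Anders reaches Northlake along 3 paths.
Via Talus: 34% × 31% = 10.54%.
Via Larkspur: 93% × 60% = 55.8%.
Direct stake: 8% = 8%.
Total: 10.54% + 55.8% + 8% = 74.34%.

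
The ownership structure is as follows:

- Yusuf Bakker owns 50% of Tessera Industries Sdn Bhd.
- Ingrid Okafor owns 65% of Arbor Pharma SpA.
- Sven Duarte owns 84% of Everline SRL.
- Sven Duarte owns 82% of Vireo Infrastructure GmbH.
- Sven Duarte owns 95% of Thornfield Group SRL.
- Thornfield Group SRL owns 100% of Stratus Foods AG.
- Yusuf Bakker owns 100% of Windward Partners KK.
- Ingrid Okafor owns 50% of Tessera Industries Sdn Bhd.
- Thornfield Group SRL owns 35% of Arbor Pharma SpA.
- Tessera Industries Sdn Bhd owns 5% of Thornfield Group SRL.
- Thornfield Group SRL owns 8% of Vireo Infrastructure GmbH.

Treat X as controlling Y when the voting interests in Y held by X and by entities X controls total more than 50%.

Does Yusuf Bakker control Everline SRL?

Yusuf holds 100% of Windward, so Yusuf controls Windward.
Neither Yusuf nor any entity Yusuf controls holds any voting interest in Everline.
So Yusuf does not control Everline.

No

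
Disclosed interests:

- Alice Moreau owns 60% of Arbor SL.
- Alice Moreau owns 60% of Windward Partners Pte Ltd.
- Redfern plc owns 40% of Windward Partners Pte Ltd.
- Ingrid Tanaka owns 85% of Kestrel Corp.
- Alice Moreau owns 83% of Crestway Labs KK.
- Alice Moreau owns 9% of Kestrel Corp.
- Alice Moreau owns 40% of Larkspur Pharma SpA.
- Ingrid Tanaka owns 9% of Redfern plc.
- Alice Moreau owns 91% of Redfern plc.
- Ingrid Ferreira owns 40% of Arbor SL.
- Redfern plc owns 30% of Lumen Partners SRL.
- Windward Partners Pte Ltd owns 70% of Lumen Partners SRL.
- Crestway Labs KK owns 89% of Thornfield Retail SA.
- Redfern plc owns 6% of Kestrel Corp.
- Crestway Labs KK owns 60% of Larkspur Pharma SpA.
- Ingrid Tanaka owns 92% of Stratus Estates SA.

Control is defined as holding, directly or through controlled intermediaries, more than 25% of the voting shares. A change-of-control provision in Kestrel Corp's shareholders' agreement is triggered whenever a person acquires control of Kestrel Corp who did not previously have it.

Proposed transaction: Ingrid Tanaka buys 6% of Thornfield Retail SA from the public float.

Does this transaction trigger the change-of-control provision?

No

The purchase changes only Ingrid Tanaka's holdings, so Ingrid Tanaka is the only person who could newly come to control Kestrel.
Ingrid Tanaka holds 85% of Kestrel, so Ingrid Tanaka controls Kestrel.
So Ingrid Tanaka already controls Kestrel before the transaction.
After the purchase, Ingrid Tanaka holds 6% of Thornfield directly.
Ingrid Tanaka controlled Kestrel already, so this is not a new person acquiring control; every other person's position is unchanged or reduced.
No new person acquires control, so the clause is not triggered.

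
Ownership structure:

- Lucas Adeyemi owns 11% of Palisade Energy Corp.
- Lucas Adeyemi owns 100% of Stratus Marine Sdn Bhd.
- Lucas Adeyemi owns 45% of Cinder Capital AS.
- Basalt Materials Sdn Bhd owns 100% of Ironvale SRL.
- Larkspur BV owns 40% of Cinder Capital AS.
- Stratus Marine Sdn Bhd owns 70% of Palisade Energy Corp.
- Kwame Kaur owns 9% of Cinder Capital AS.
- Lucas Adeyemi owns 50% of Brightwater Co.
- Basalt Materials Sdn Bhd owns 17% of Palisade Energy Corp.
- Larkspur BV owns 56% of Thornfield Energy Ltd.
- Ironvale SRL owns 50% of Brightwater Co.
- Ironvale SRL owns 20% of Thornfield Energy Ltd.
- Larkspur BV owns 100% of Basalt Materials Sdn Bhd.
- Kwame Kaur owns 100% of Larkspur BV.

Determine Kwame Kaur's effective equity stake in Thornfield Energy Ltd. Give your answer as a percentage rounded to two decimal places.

Kwame reaches Thornfield along 2 paths.
Via Larkspur → Basalt → Ironvale: 100% × 100% × 100% × 20% = 20%.
Via Larkspur: 100% × 56% = 56%.
Total: 20% + 56% = 76%.
Rounded: 76.00%.

76.00%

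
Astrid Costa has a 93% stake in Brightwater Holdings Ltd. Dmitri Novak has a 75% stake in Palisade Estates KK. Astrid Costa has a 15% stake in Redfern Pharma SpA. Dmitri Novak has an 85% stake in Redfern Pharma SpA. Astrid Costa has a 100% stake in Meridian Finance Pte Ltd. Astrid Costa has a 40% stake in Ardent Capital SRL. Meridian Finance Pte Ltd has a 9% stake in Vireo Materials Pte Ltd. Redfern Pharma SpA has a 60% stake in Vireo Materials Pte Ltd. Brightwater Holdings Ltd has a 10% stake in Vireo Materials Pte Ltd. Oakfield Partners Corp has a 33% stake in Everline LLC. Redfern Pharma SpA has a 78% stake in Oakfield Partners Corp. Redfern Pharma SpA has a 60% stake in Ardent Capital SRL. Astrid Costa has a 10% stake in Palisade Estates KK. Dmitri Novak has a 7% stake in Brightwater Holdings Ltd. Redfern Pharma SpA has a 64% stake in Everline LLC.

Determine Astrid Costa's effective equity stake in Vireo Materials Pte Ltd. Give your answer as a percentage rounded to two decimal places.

Astrid reaches Vireo along 3 paths.
Via Redfern: 15% × 60% = 9%.
Via Meridian: 100% × 9% = 9%.
Via Brightwater: 93% × 10% = 9.3%.
Total: 9% + 9% + 9.3% = 27.3%.
Rounded: 27.30%.

27.30%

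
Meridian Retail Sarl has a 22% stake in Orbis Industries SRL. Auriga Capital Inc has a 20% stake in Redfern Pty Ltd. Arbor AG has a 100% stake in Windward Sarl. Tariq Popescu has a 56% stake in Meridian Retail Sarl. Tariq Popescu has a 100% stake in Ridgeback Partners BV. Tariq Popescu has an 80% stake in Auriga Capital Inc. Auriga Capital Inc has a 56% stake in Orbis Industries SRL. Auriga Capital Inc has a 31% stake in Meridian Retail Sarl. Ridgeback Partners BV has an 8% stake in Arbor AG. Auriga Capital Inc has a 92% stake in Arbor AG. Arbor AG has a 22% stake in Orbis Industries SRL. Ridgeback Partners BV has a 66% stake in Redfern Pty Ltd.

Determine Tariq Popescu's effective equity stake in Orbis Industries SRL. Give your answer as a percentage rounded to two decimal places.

80.53%

Tariq reaches Orbis along 5 paths.
Via Meridian: 56% × 22% = 12.32%.
Via Auriga → Meridian: 80% × 31% × 22% = 5.456%.
Via Ridgeback → Arbor: 100% × 8% × 22% = 1.76%.
Via Auriga → Arbor: 80% × 92% × 22% = 16.192%.
Via Auriga: 80% × 56% = 44.8%.
Total: 12.32% + 5.456% + 1.76% + 16.192% + 44.8% = 80.528%.
Rounded: 80.53%.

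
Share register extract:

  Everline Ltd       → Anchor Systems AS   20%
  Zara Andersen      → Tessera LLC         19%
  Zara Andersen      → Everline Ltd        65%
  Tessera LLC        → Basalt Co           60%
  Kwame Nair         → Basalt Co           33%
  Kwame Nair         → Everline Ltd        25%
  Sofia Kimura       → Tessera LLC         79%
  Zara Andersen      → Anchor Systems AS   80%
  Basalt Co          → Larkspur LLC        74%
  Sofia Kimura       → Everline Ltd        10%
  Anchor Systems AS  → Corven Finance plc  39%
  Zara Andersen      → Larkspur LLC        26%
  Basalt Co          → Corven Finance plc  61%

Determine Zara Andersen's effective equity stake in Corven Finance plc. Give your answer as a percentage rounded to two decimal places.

Zara reaches Corven along 3 paths.
Via Everline → Anchor: 65% × 20% × 39% = 5.07%.
Via Anchor: 80% × 39% = 31.2%.
Via Tessera → Basalt: 19% × 60% × 61% = 6.954%.
Total: 5.07% + 31.2% + 6.954% = 43.224%.
Rounded: 43.22%.

43.22%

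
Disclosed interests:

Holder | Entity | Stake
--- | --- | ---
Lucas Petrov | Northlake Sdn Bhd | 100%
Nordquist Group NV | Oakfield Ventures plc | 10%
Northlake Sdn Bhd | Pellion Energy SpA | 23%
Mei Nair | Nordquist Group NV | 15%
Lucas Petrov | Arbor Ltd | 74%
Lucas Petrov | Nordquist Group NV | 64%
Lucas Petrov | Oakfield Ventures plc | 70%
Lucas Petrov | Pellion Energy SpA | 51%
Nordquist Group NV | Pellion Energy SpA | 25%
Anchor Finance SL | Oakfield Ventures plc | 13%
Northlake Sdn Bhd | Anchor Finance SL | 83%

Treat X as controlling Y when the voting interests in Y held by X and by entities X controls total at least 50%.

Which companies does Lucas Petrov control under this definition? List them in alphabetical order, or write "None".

Anchor Finance SL, Arbor Ltd, Nordquist Group NV, Northlake Sdn Bhd, Oakfield Ventures plc, Pellion Energy SpA

Lucas holds 74% of Arbor, so Lucas controls Arbor.
Lucas holds 64% of Nordquist, so Lucas controls Nordquist.
Lucas holds 100% of Northlake, so Lucas controls Northlake.
Northlake holds 83% of Anchor, so Lucas controls Anchor.
Nordquist and Lucas and Anchor together hold 10% + 70% + 13% = 93% of Oakfield, so Lucas controls Oakfield.
Northlake and Lucas and Nordquist together hold 23% + 51% + 25% = 99% of Pellion, so Lucas controls Pellion.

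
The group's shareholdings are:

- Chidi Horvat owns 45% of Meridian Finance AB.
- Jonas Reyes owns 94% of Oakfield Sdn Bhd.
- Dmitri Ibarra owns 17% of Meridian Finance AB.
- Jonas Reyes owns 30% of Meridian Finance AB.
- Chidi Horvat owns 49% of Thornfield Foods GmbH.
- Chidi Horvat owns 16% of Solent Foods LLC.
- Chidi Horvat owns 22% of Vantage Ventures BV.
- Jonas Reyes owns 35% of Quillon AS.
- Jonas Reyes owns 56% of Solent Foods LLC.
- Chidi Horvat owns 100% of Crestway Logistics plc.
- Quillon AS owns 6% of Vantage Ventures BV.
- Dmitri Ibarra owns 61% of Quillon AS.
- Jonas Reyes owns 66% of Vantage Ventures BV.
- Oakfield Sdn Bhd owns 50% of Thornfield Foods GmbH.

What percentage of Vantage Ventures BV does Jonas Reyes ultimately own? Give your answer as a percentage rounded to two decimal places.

Jonas reaches Vantage along 2 paths.
Direct stake: 66% = 66%.
Via Quillon: 35% × 6% = 2.1%.
Total: 66% + 2.1% = 68.1%.
Rounded: 68.10%.

68.10%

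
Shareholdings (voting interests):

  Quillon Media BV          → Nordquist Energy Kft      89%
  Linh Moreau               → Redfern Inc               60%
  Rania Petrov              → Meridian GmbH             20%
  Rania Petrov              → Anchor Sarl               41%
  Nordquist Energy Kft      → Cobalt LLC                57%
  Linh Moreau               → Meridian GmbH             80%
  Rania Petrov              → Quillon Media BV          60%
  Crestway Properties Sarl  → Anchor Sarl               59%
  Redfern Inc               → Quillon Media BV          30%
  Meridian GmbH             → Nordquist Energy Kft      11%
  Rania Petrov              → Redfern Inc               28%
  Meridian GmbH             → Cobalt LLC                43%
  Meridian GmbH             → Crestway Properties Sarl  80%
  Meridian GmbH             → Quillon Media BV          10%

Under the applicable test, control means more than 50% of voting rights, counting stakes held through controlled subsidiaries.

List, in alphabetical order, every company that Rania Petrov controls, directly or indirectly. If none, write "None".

Cobalt LLC, Nordquist Energy Kft, Quillon Media BV

Rania holds 60% of Quillon, so Rania controls Quillon.
Quillon holds 89% of Nordquist, so Rania controls Nordquist.
Nordquist holds 57% of Cobalt, so Rania controls Cobalt.
No other company's threshold is met.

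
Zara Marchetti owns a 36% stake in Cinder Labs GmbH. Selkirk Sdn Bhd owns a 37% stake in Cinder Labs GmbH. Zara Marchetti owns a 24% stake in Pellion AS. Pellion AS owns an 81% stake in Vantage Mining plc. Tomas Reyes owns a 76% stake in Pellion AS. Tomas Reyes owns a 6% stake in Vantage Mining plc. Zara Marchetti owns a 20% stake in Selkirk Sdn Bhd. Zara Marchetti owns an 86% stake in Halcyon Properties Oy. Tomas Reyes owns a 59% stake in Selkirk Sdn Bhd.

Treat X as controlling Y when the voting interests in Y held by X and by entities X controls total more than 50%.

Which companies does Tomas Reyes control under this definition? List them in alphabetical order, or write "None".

Pellion AS, Selkirk Sdn Bhd, Vantage Mining plc

Tomas holds 59% of Selkirk, so Tomas controls Selkirk.
Tomas holds 76% of Pellion, so Tomas controls Pellion.
Pellion and Tomas together hold 81% + 6% = 87% of Vantage, so Tomas controls Vantage.
No other company's threshold is met.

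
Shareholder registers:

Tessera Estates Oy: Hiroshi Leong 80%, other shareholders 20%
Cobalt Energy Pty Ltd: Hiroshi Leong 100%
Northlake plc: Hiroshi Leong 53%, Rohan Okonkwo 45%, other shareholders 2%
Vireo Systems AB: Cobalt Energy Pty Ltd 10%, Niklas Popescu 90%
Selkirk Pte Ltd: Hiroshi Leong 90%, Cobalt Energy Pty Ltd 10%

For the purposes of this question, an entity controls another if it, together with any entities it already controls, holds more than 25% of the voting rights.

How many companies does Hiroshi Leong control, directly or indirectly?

4

Hiroshi holds 80% of Tessera, so Hiroshi controls Tessera.
Hiroshi holds 100% of Cobalt, so Hiroshi controls Cobalt.
Hiroshi holds 53% of Northlake, so Hiroshi controls Northlake.
Hiroshi and Cobalt together hold 90% + 10% = 100% of Selkirk, so Hiroshi controls Selkirk.
No other company's threshold is met.
Hiroshi controls 4 companies.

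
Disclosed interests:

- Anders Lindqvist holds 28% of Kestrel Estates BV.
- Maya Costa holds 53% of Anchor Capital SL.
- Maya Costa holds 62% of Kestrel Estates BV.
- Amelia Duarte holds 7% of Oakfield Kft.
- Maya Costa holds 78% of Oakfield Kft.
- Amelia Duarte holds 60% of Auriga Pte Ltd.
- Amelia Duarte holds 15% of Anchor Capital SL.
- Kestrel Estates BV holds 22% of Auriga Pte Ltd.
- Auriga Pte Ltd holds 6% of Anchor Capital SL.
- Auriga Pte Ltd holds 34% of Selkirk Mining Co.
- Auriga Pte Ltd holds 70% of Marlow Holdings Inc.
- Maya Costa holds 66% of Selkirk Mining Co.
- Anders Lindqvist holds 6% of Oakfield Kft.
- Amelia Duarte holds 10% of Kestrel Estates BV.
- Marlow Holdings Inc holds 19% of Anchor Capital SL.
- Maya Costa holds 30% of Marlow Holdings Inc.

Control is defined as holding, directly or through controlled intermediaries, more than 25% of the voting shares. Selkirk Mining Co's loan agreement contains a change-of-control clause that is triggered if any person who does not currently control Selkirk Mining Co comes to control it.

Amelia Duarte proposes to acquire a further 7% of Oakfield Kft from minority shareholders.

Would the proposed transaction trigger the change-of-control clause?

The purchase changes only Amelia's holdings, so Amelia is the only person who could newly come to control Selkirk.
Amelia holds 60% of Auriga, so Amelia controls Auriga.
Auriga holds 34% of Selkirk, so Amelia controls Selkirk.
So Amelia already controls Selkirk before the transaction.
After the purchase, Amelia's direct stake in Oakfield rises to 7% + 7% = 14%.
Amelia controlled Selkirk already, so this is not a new person acquiring control; every other person's position is unchanged or reduced.
No new person acquires control, so the clause is not triggered.

No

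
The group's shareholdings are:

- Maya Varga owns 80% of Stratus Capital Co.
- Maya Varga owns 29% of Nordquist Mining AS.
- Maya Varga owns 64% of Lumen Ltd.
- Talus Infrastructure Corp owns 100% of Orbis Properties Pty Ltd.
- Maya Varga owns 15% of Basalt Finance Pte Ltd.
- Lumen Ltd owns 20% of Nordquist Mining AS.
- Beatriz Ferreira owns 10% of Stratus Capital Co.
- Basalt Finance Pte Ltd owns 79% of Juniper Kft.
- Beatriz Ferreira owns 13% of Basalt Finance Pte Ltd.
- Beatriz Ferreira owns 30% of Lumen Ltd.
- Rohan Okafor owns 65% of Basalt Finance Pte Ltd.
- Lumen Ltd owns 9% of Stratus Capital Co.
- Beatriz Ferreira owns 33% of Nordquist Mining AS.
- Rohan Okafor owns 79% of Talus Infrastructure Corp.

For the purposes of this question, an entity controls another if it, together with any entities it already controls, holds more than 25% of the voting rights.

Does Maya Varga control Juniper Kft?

No

Maya holds 64% of Lumen, so Maya controls Lumen.
Maya and Lumen together hold 29% + 20% = 49% of Nordquist, so Maya controls Nordquist.
Maya and Lumen together hold 80% + 9% = 89% of Stratus, so Maya controls Stratus.
Neither Maya nor any entity Maya controls holds any voting interest in Juniper.
So Maya does not control Juniper.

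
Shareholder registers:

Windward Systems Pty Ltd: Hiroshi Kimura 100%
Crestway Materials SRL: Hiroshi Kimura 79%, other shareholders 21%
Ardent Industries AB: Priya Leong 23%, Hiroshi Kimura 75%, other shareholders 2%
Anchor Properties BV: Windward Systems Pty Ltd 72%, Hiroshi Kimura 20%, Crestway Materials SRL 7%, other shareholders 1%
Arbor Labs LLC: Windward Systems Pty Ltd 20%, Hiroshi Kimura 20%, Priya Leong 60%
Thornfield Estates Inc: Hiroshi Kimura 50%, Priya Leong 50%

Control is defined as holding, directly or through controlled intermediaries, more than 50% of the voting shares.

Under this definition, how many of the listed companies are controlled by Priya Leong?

Priya holds 60% of Arbor, so Priya controls Arbor.
No other company's threshold is met.
Priya controls 1 company.

1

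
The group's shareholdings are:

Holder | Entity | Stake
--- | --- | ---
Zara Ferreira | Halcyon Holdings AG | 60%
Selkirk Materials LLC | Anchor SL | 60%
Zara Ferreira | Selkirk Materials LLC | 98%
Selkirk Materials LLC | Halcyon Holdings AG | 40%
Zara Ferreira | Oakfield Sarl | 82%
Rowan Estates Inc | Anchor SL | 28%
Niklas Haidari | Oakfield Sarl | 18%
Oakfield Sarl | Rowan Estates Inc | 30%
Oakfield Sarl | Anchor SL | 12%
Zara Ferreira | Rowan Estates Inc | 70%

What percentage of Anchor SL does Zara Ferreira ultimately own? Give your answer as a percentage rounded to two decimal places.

95.13%

Zara reaches Anchor along 4 paths.
Via Oakfield: 82% × 12% = 9.84%.
Via Oakfield → Rowan: 82% × 30% × 28% = 6.888%.
Via Rowan: 70% × 28% = 19.6%.
Via Selkirk: 98% × 60% = 58.8%.
Total: 9.84% + 6.888% + 19.6% + 58.8% = 95.128%.
Rounded: 95.13%.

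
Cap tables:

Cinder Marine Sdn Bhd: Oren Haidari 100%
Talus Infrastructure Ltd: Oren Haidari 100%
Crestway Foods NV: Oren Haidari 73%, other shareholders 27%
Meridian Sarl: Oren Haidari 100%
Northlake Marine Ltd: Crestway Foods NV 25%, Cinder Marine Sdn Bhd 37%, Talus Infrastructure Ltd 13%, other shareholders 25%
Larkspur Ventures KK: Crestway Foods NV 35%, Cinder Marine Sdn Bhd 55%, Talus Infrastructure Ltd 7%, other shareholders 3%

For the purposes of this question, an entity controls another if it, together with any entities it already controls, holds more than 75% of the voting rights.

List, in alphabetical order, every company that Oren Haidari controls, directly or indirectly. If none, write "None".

Oren holds 100% of Cinder, so Oren controls Cinder.
Oren holds 100% of Talus, so Oren controls Talus.
Oren holds 100% of Meridian, so Oren controls Meridian.
No other company's threshold is met.

Cinder Marine Sdn Bhd, Meridian Sarl, Talus Infrastructure Ltd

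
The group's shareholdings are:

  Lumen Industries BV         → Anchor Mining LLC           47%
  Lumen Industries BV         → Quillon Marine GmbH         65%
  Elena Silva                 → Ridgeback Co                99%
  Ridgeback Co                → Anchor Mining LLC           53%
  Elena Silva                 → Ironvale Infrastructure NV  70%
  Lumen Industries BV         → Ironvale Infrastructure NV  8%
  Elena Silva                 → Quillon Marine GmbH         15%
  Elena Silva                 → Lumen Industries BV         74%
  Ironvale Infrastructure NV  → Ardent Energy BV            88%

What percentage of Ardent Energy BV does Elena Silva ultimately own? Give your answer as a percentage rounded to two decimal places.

Elena reaches Ardent along 2 paths.
Via Lumen → Ironvale: 74% × 8% × 88% = 5.2096%.
Via Ironvale: 70% × 88% = 61.6%.
Total: 5.2096% + 61.6% = 66.8096%.
Rounded: 66.81%.

66.81%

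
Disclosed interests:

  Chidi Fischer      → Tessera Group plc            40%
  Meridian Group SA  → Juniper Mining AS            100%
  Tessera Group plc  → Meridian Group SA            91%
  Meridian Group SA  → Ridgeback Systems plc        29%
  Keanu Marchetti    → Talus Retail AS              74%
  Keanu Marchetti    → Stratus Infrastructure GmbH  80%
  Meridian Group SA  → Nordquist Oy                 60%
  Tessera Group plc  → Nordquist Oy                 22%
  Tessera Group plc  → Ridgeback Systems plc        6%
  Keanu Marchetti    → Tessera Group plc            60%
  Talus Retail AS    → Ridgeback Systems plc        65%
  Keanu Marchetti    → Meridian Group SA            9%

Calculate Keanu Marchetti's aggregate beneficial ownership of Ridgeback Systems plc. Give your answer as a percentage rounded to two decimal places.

70.14%

Keanu reaches Ridgeback along 4 paths.
Via Tessera: 60% × 6% = 3.6%.
Via Meridian: 9% × 29% = 2.61%.
Via Tessera → Meridian: 60% × 91% × 29% = 15.834%.
Via Talus: 74% × 65% = 48.1%.
Total: 3.6% + 2.61% + 15.834% + 48.1% = 70.144%.
Rounded: 70.14%.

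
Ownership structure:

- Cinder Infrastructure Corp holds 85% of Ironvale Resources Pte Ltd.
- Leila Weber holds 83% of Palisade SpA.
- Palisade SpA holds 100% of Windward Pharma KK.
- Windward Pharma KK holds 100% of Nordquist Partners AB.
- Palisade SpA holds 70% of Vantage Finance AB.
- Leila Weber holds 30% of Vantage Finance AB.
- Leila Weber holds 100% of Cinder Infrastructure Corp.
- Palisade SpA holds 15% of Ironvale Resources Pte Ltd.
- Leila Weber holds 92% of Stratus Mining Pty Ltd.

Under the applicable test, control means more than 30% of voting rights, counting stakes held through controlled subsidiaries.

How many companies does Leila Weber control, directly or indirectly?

Leila holds 83% of Palisade, so Leila controls Palisade.
Leila holds 92% of Stratus, so Leila controls Stratus.
Leila holds 100% of Cinder, so Leila controls Cinder.
Palisade and Cinder together hold 15% + 85% = 100% of Ironvale, so Leila controls Ironvale.
Palisade holds 100% of Windward, so Leila controls Windward.
Leila and Palisade together hold 30% + 70% = 100% of Vantage, so Leila controls Vantage.
Windward holds 100% of Nordquist, so Leila controls Nordquist.
Leila controls 7 companies.

7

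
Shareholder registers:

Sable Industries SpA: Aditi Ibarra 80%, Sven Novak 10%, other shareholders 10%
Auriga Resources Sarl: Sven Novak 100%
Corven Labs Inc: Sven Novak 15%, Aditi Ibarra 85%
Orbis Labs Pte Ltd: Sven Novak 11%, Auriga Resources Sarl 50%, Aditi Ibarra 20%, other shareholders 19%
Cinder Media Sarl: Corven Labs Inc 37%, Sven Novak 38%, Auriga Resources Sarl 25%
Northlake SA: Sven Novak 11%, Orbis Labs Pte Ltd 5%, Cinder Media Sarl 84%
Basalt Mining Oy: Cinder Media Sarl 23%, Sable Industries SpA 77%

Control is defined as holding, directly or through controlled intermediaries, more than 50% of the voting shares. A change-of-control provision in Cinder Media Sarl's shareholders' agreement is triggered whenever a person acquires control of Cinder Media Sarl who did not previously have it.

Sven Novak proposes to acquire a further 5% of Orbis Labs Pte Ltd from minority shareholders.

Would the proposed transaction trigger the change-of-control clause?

The purchase changes only Sven's holdings, so Sven is the only person who could newly come to control Cinder.
Sven holds 100% of Auriga, so Sven controls Auriga.
Sven and Auriga together hold 38% + 25% = 63% of Cinder, so Sven controls Cinder.
So Sven already controls Cinder before the transaction.
After the purchase, Sven's direct stake in Orbis rises to 11% + 5% = 16%.
Sven controlled Cinder already, so this is not a new person acquiring control; every other person's position is unchanged or reduced.
No new person acquires control, so the clause is not triggered.

No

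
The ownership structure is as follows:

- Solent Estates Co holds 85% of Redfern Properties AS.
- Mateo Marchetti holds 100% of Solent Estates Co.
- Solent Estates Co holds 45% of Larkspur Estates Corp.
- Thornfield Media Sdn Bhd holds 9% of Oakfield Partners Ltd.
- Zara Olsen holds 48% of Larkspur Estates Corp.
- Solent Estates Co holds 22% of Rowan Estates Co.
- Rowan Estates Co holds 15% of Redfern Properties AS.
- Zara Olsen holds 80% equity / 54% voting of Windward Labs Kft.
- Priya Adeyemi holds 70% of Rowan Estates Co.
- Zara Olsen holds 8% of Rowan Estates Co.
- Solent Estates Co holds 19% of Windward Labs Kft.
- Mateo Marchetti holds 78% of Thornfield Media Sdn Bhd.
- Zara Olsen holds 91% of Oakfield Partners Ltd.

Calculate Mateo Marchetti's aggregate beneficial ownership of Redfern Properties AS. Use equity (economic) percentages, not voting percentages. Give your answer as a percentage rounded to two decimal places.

Mateo reaches Redfern along 2 paths.
Via Solent: 100% × 85% = 85%.
Via Solent → Rowan: 100% × 22% × 15% = 3.3%.
Total: 85% + 3.3% = 88.3%.
Rounded: 88.30%.

88.30%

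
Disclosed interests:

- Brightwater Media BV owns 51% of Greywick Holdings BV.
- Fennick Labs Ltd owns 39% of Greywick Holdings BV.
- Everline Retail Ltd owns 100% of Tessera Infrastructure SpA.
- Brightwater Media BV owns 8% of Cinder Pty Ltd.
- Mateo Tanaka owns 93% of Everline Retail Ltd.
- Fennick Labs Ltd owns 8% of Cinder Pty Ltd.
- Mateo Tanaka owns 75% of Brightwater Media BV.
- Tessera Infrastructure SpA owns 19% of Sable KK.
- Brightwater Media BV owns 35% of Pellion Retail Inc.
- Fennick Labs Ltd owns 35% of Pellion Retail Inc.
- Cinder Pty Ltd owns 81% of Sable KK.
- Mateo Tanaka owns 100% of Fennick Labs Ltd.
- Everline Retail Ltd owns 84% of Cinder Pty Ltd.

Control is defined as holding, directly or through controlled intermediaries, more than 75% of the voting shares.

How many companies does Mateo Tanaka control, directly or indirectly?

Mateo holds 93% of Everline, so Mateo controls Everline.
Mateo holds 100% of Fennick, so Mateo controls Fennick.
Everline holds 100% of Tessera, so Mateo controls Tessera.
Fennick and Everline together hold 8% + 84% = 92% of Cinder, so Mateo controls Cinder.
Tessera and Cinder together hold 19% + 81% = 100% of Sable, so Mateo controls Sable.
No other company's threshold is met.
Mateo controls 5 companies.

5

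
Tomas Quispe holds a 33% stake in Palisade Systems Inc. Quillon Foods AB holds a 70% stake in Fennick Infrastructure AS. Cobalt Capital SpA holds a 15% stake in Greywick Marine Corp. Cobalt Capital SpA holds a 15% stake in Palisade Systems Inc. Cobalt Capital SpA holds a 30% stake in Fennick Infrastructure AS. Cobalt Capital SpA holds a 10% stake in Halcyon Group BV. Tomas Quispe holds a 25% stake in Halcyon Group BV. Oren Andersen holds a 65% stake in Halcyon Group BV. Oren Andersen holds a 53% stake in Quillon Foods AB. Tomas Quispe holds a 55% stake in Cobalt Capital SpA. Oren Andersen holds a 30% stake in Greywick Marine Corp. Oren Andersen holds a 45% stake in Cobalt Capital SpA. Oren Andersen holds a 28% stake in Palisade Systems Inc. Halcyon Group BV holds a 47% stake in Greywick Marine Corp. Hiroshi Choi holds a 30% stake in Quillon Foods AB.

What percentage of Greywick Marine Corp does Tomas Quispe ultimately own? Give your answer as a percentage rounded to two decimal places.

Tomas reaches Greywick along 3 paths.
Via Cobalt → Halcyon: 55% × 10% × 47% = 2.585%.
Via Halcyon: 25% × 47% = 11.75%.
Via Cobalt: 55% × 15% = 8.25%.
Total: 2.585% + 11.75% + 8.25% = 22.585%.
Rounded: 22.59%.

22.59%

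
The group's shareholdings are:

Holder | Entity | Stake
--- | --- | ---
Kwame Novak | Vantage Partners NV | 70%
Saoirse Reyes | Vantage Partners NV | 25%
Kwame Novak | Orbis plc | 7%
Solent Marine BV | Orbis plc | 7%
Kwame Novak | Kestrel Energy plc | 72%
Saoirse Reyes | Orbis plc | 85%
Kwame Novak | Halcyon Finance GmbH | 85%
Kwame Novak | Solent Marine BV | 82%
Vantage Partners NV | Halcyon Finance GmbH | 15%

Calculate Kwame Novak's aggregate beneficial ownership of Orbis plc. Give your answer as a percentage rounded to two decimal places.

12.74%

Kwame reaches Orbis along 2 paths.
Via Solent: 82% × 7% = 5.74%.
Direct stake: 7% = 7%.
Total: 5.74% + 7% = 12.74%.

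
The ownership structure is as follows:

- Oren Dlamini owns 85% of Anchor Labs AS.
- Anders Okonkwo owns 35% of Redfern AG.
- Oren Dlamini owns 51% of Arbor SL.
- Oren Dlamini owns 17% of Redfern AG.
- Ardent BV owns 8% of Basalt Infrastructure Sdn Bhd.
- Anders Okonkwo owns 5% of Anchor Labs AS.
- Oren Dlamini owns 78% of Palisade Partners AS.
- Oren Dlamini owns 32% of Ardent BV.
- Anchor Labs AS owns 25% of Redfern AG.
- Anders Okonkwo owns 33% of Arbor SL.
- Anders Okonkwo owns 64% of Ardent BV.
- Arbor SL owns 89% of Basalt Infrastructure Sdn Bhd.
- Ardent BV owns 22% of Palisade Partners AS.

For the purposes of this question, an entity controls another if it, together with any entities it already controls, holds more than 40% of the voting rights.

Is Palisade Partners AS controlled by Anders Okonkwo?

No

Anders holds 64% of Ardent, so Anders controls Ardent.
In Palisade, Anders's side holds only 22%, not > 40%.
So Anders does not control Palisade.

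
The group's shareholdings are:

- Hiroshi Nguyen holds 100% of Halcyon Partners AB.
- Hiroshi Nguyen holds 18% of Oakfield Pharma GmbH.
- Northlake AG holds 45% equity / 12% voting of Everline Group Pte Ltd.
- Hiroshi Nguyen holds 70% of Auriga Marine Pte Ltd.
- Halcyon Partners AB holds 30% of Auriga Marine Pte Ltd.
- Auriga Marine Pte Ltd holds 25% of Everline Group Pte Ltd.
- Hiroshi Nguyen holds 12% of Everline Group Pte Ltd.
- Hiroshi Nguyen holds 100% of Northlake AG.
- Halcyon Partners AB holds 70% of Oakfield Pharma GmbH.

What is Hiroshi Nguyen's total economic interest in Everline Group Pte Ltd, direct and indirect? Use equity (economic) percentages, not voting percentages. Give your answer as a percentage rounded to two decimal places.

Hiroshi reaches Everline along 4 paths.
Via Northlake: 100% × 45% = 45%.
Direct stake: 12% = 12%.
Via Halcyon → Auriga: 100% × 30% × 25% = 7.5%.
Via Auriga: 70% × 25% = 17.5%.
Total: 45% + 12% + 7.5% + 17.5% = 82%.
Rounded: 82.00%.

82.00%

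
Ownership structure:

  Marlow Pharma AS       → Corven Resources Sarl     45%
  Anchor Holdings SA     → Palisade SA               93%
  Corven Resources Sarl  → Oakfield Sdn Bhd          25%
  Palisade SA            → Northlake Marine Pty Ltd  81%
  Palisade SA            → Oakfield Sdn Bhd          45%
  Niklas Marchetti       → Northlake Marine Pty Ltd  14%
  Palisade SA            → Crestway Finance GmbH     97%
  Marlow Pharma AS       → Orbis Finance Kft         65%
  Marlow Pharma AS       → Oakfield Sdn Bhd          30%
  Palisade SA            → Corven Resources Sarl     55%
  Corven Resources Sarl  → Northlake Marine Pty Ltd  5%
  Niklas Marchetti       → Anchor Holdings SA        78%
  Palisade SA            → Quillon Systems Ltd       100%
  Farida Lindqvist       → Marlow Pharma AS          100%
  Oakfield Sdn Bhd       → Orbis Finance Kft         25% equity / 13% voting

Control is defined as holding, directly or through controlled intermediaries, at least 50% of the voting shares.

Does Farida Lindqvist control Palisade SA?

Farida holds 100% of Marlow, so Farida controls Marlow.
Marlow holds 65% of Orbis, so Farida controls Orbis.
Neither Farida nor any entity Farida controls holds any voting interest in Palisade.
So Farida does not control Palisade.

No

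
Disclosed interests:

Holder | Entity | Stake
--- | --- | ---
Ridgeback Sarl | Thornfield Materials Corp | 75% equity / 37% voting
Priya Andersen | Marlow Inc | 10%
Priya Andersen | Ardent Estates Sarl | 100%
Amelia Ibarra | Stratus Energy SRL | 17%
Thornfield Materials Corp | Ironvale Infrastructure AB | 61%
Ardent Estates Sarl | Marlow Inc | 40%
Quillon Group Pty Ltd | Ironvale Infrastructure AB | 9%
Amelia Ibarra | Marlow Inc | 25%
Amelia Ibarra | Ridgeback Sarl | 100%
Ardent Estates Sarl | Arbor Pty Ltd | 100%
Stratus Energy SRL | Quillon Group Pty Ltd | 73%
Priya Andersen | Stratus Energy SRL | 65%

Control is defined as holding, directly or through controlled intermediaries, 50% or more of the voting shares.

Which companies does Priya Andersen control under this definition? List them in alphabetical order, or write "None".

Priya holds 65% of Stratus, so Priya controls Stratus.
Stratus holds 73% of Quillon, so Priya controls Quillon.
Priya holds 100% of Ardent, so Priya controls Ardent.
Ardent and Priya together hold 40% + 10% = 50% of Marlow, so Priya controls Marlow.
Ardent holds 100% of Arbor, so Priya controls Arbor.
No other company's threshold is met.

Arbor Pty Ltd, Ardent Estates Sarl, Marlow Inc, Quillon Group Pty Ltd, Stratus Energy SRL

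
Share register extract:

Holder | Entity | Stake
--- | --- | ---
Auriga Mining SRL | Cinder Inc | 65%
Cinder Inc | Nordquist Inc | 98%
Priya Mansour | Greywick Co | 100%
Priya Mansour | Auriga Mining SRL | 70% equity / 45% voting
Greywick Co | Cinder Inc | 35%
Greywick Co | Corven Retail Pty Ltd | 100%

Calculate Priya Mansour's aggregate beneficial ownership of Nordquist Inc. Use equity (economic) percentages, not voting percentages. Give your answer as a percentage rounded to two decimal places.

Priya reaches Nordquist along 2 paths.
Via Auriga → Cinder: 70% × 65% × 98% = 44.59%.
Via Greywick → Cinder: 100% × 35% × 98% = 34.3%.
Total: 44.59% + 34.3% = 78.89%.

78.89%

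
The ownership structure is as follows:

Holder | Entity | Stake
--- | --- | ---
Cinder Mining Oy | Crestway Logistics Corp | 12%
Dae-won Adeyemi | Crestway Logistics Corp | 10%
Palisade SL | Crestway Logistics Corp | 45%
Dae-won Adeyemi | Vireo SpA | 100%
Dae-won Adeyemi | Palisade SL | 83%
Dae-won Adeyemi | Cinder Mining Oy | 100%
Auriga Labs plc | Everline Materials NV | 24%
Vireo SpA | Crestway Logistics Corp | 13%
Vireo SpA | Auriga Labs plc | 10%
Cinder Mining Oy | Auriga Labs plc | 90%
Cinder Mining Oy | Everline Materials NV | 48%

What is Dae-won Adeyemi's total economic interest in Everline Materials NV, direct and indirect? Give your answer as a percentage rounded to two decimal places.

Dae-won reaches Everline along 3 paths.
Via Cinder → Auriga: 100% × 90% × 24% = 21.6%.
Via Vireo → Auriga: 100% × 10% × 24% = 2.4%.
Via Cinder: 100% × 48% = 48%.
Total: 21.6% + 2.4% + 48% = 72%.
Rounded: 72.00%.

72.00%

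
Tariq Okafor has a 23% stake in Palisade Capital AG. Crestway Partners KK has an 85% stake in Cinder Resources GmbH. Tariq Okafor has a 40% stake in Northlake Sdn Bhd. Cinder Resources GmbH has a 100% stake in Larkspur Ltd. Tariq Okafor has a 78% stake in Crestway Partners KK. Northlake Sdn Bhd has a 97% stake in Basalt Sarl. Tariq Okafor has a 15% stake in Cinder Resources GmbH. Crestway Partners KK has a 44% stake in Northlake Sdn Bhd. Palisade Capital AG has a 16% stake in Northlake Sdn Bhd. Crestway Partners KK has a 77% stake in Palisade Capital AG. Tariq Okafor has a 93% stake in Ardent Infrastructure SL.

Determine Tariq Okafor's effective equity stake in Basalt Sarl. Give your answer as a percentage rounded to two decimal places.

Tariq reaches Basalt along 4 paths.
Via Northlake: 40% × 97% = 38.8%.
Via Crestway → Palisade → Northlake: 78% × 77% × 16% × 97% = 9.321312%.
Via Palisade → Northlake: 23% × 16% × 97% = 3.5696%.
Via Crestway → Northlake: 78% × 44% × 97% = 33.2904%.
Total: 38.8% + 9.321312% + 3.5696% + 33.2904% = 84.981312%.
Rounded: 84.98%.

84.98%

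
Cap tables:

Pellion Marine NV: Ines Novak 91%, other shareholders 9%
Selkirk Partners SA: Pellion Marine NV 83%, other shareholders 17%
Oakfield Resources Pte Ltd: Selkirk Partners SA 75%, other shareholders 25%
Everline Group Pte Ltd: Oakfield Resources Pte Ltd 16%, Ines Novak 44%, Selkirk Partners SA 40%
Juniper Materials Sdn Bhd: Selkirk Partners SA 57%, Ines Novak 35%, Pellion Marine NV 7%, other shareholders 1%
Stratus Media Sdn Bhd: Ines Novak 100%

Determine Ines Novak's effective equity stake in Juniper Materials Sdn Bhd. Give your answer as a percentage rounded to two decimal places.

Ines reaches Juniper along 3 paths.
Via Pellion → Selkirk: 91% × 83% × 57% = 43.0521%.
Direct stake: 35% = 35%.
Via Pellion: 91% × 7% = 6.37%.
Total: 43.0521% + 35% + 6.37% = 84.4221%.
Rounded: 84.42%.

84.42%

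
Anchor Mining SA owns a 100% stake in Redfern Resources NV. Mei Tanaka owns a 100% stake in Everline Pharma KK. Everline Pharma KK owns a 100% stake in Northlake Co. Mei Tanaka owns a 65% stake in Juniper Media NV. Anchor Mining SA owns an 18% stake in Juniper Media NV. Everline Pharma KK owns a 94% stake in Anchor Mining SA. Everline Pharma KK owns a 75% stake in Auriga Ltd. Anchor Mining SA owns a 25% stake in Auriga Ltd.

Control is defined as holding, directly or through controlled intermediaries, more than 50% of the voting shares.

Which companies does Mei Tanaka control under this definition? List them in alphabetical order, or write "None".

Anchor Mining SA, Auriga Ltd, Everline Pharma KK, Juniper Media NV, Northlake Co, Redfern Resources NV

Mei holds 100% of Everline, so Mei controls Everline.
Everline holds 94% of Anchor, so Mei controls Anchor.
Everline holds 100% of Northlake, so Mei controls Northlake.
Everline and Anchor together hold 75% + 25% = 100% of Auriga, so Mei controls Auriga.
Anchor holds 100% of Redfern, so Mei controls Redfern.
Mei and Anchor together hold 65% + 18% = 83% of Juniper, so Mei controls Juniper.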